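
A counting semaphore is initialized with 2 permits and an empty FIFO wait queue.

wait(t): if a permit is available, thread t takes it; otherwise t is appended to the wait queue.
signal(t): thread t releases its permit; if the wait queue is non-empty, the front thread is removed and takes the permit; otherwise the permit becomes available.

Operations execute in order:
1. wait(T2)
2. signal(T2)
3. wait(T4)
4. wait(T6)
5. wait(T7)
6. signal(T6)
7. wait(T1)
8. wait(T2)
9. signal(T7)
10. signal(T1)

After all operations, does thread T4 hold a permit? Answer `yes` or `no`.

Step 1: wait(T2) -> count=1 queue=[] holders={T2}
Step 2: signal(T2) -> count=2 queue=[] holders={none}
Step 3: wait(T4) -> count=1 queue=[] holders={T4}
Step 4: wait(T6) -> count=0 queue=[] holders={T4,T6}
Step 5: wait(T7) -> count=0 queue=[T7] holders={T4,T6}
Step 6: signal(T6) -> count=0 queue=[] holders={T4,T7}
Step 7: wait(T1) -> count=0 queue=[T1] holders={T4,T7}
Step 8: wait(T2) -> count=0 queue=[T1,T2] holders={T4,T7}
Step 9: signal(T7) -> count=0 queue=[T2] holders={T1,T4}
Step 10: signal(T1) -> count=0 queue=[] holders={T2,T4}
Final holders: {T2,T4} -> T4 in holders

Answer: yes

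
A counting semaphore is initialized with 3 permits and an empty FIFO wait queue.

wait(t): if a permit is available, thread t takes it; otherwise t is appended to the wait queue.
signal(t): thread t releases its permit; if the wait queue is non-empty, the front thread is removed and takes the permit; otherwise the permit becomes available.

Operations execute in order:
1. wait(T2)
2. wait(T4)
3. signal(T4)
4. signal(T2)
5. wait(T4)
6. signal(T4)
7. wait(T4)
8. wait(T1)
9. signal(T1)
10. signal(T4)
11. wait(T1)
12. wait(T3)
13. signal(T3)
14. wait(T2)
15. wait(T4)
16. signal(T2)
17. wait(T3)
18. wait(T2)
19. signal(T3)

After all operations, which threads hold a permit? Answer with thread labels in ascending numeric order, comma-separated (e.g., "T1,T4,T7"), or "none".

Step 1: wait(T2) -> count=2 queue=[] holders={T2}
Step 2: wait(T4) -> count=1 queue=[] holders={T2,T4}
Step 3: signal(T4) -> count=2 queue=[] holders={T2}
Step 4: signal(T2) -> count=3 queue=[] holders={none}
Step 5: wait(T4) -> count=2 queue=[] holders={T4}
Step 6: signal(T4) -> count=3 queue=[] holders={none}
Step 7: wait(T4) -> count=2 queue=[] holders={T4}
Step 8: wait(T1) -> count=1 queue=[] holders={T1,T4}
Step 9: signal(T1) -> count=2 queue=[] holders={T4}
Step 10: signal(T4) -> count=3 queue=[] holders={none}
Step 11: wait(T1) -> count=2 queue=[] holders={T1}
Step 12: wait(T3) -> count=1 queue=[] holders={T1,T3}
Step 13: signal(T3) -> count=2 queue=[] holders={T1}
Step 14: wait(T2) -> count=1 queue=[] holders={T1,T2}
Step 15: wait(T4) -> count=0 queue=[] holders={T1,T2,T4}
Step 16: signal(T2) -> count=1 queue=[] holders={T1,T4}
Step 17: wait(T3) -> count=0 queue=[] holders={T1,T3,T4}
Step 18: wait(T2) -> count=0 queue=[T2] holders={T1,T3,T4}
Step 19: signal(T3) -> count=0 queue=[] holders={T1,T2,T4}
Final holders: T1,T2,T4

Answer: T1,T2,T4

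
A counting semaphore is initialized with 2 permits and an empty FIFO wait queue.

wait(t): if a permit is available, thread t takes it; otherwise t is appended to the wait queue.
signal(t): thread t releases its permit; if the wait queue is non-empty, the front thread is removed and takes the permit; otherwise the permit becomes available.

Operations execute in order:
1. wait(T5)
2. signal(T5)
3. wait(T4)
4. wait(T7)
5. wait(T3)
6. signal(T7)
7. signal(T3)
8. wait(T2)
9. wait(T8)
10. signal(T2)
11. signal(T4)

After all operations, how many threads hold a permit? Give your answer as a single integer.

Step 1: wait(T5) -> count=1 queue=[] holders={T5}
Step 2: signal(T5) -> count=2 queue=[] holders={none}
Step 3: wait(T4) -> count=1 queue=[] holders={T4}
Step 4: wait(T7) -> count=0 queue=[] holders={T4,T7}
Step 5: wait(T3) -> count=0 queue=[T3] holders={T4,T7}
Step 6: signal(T7) -> count=0 queue=[] holders={T3,T4}
Step 7: signal(T3) -> count=1 queue=[] holders={T4}
Step 8: wait(T2) -> count=0 queue=[] holders={T2,T4}
Step 9: wait(T8) -> count=0 queue=[T8] holders={T2,T4}
Step 10: signal(T2) -> count=0 queue=[] holders={T4,T8}
Step 11: signal(T4) -> count=1 queue=[] holders={T8}
Final holders: {T8} -> 1 thread(s)

Answer: 1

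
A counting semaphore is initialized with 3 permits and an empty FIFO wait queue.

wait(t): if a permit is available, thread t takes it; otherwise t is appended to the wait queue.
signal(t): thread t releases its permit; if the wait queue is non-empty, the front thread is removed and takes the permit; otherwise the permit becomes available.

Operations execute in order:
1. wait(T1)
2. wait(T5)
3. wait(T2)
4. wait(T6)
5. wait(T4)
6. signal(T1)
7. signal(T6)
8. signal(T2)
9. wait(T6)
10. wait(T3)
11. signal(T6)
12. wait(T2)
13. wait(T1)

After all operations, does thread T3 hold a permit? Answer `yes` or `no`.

Step 1: wait(T1) -> count=2 queue=[] holders={T1}
Step 2: wait(T5) -> count=1 queue=[] holders={T1,T5}
Step 3: wait(T2) -> count=0 queue=[] holders={T1,T2,T5}
Step 4: wait(T6) -> count=0 queue=[T6] holders={T1,T2,T5}
Step 5: wait(T4) -> count=0 queue=[T6,T4] holders={T1,T2,T5}
Step 6: signal(T1) -> count=0 queue=[T4] holders={T2,T5,T6}
Step 7: signal(T6) -> count=0 queue=[] holders={T2,T4,T5}
Step 8: signal(T2) -> count=1 queue=[] holders={T4,T5}
Step 9: wait(T6) -> count=0 queue=[] holders={T4,T5,T6}
Step 10: wait(T3) -> count=0 queue=[T3] holders={T4,T5,T6}
Step 11: signal(T6) -> count=0 queue=[] holders={T3,T4,T5}
Step 12: wait(T2) -> count=0 queue=[T2] holders={T3,T4,T5}
Step 13: wait(T1) -> count=0 queue=[T2,T1] holders={T3,T4,T5}
Final holders: {T3,T4,T5} -> T3 in holders

Answer: yes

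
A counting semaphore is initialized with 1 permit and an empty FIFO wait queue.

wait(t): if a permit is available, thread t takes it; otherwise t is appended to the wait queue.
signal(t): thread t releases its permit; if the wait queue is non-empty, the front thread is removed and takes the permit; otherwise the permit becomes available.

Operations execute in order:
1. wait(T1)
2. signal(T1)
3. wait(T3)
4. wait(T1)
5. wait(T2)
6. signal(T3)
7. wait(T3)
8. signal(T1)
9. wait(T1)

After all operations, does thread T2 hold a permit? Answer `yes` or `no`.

Step 1: wait(T1) -> count=0 queue=[] holders={T1}
Step 2: signal(T1) -> count=1 queue=[] holders={none}
Step 3: wait(T3) -> count=0 queue=[] holders={T3}
Step 4: wait(T1) -> count=0 queue=[T1] holders={T3}
Step 5: wait(T2) -> count=0 queue=[T1,T2] holders={T3}
Step 6: signal(T3) -> count=0 queue=[T2] holders={T1}
Step 7: wait(T3) -> count=0 queue=[T2,T3] holders={T1}
Step 8: signal(T1) -> count=0 queue=[T3] holders={T2}
Step 9: wait(T1) -> count=0 queue=[T3,T1] holders={T2}
Final holders: {T2} -> T2 in holders

Answer: yes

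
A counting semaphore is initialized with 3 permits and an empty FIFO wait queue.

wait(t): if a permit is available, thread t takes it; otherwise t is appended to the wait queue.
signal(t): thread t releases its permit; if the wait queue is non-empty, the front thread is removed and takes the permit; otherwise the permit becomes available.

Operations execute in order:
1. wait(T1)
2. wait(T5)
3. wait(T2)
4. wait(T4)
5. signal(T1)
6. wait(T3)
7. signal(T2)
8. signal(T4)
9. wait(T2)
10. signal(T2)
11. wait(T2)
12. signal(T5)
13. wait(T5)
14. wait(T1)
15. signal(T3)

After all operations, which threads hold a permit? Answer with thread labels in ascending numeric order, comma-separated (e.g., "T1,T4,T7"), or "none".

Answer: T1,T2,T5

Derivation:
Step 1: wait(T1) -> count=2 queue=[] holders={T1}
Step 2: wait(T5) -> count=1 queue=[] holders={T1,T5}
Step 3: wait(T2) -> count=0 queue=[] holders={T1,T2,T5}
Step 4: wait(T4) -> count=0 queue=[T4] holders={T1,T2,T5}
Step 5: signal(T1) -> count=0 queue=[] holders={T2,T4,T5}
Step 6: wait(T3) -> count=0 queue=[T3] holders={T2,T4,T5}
Step 7: signal(T2) -> count=0 queue=[] holders={T3,T4,T5}
Step 8: signal(T4) -> count=1 queue=[] holders={T3,T5}
Step 9: wait(T2) -> count=0 queue=[] holders={T2,T3,T5}
Step 10: signal(T2) -> count=1 queue=[] holders={T3,T5}
Step 11: wait(T2) -> count=0 queue=[] holders={T2,T3,T5}
Step 12: signal(T5) -> count=1 queue=[] holders={T2,T3}
Step 13: wait(T5) -> count=0 queue=[] holders={T2,T3,T5}
Step 14: wait(T1) -> count=0 queue=[T1] holders={T2,T3,T5}
Step 15: signal(T3) -> count=0 queue=[] holders={T1,T2,T5}
Final holders: T1,T2,T5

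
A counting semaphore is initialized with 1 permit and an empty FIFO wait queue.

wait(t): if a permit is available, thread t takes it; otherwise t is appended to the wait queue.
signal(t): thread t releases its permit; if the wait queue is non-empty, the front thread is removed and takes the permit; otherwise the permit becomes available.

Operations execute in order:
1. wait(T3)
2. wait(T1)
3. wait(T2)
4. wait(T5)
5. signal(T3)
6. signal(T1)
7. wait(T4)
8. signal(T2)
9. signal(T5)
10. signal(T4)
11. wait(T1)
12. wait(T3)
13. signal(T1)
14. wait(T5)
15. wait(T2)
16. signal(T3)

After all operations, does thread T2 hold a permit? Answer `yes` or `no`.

Step 1: wait(T3) -> count=0 queue=[] holders={T3}
Step 2: wait(T1) -> count=0 queue=[T1] holders={T3}
Step 3: wait(T2) -> count=0 queue=[T1,T2] holders={T3}
Step 4: wait(T5) -> count=0 queue=[T1,T2,T5] holders={T3}
Step 5: signal(T3) -> count=0 queue=[T2,T5] holders={T1}
Step 6: signal(T1) -> count=0 queue=[T5] holders={T2}
Step 7: wait(T4) -> count=0 queue=[T5,T4] holders={T2}
Step 8: signal(T2) -> count=0 queue=[T4] holders={T5}
Step 9: signal(T5) -> count=0 queue=[] holders={T4}
Step 10: signal(T4) -> count=1 queue=[] holders={none}
Step 11: wait(T1) -> count=0 queue=[] holders={T1}
Step 12: wait(T3) -> count=0 queue=[T3] holders={T1}
Step 13: signal(T1) -> count=0 queue=[] holders={T3}
Step 14: wait(T5) -> count=0 queue=[T5] holders={T3}
Step 15: wait(T2) -> count=0 queue=[T5,T2] holders={T3}
Step 16: signal(T3) -> count=0 queue=[T2] holders={T5}
Final holders: {T5} -> T2 not in holders

Answer: no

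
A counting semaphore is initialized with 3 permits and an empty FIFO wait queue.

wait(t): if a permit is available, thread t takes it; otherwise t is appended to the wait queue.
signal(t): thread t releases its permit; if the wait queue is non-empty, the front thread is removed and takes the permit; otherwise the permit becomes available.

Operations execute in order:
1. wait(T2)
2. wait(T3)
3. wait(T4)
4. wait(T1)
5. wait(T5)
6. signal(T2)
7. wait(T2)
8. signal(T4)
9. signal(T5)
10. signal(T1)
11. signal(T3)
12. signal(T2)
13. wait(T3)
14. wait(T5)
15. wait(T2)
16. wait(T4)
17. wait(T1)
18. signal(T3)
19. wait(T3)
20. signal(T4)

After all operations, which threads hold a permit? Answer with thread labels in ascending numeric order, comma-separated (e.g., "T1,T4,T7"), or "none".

Answer: T1,T2,T5

Derivation:
Step 1: wait(T2) -> count=2 queue=[] holders={T2}
Step 2: wait(T3) -> count=1 queue=[] holders={T2,T3}
Step 3: wait(T4) -> count=0 queue=[] holders={T2,T3,T4}
Step 4: wait(T1) -> count=0 queue=[T1] holders={T2,T3,T4}
Step 5: wait(T5) -> count=0 queue=[T1,T5] holders={T2,T3,T4}
Step 6: signal(T2) -> count=0 queue=[T5] holders={T1,T3,T4}
Step 7: wait(T2) -> count=0 queue=[T5,T2] holders={T1,T3,T4}
Step 8: signal(T4) -> count=0 queue=[T2] holders={T1,T3,T5}
Step 9: signal(T5) -> count=0 queue=[] holders={T1,T2,T3}
Step 10: signal(T1) -> count=1 queue=[] holders={T2,T3}
Step 11: signal(T3) -> count=2 queue=[] holders={T2}
Step 12: signal(T2) -> count=3 queue=[] holders={none}
Step 13: wait(T3) -> count=2 queue=[] holders={T3}
Step 14: wait(T5) -> count=1 queue=[] holders={T3,T5}
Step 15: wait(T2) -> count=0 queue=[] holders={T2,T3,T5}
Step 16: wait(T4) -> count=0 queue=[T4] holders={T2,T3,T5}
Step 17: wait(T1) -> count=0 queue=[T4,T1] holders={T2,T3,T5}
Step 18: signal(T3) -> count=0 queue=[T1] holders={T2,T4,T5}
Step 19: wait(T3) -> count=0 queue=[T1,T3] holders={T2,T4,T5}
Step 20: signal(T4) -> count=0 queue=[T3] holders={T1,T2,T5}
Final holders: T1,T2,T5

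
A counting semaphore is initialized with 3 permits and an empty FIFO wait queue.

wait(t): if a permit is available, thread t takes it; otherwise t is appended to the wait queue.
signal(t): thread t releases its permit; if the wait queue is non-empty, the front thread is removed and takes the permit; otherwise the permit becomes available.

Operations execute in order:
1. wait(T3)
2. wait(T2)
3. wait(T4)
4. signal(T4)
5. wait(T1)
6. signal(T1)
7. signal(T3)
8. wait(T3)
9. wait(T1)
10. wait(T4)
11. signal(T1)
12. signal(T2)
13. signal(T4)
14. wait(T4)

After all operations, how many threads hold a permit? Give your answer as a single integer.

Step 1: wait(T3) -> count=2 queue=[] holders={T3}
Step 2: wait(T2) -> count=1 queue=[] holders={T2,T3}
Step 3: wait(T4) -> count=0 queue=[] holders={T2,T3,T4}
Step 4: signal(T4) -> count=1 queue=[] holders={T2,T3}
Step 5: wait(T1) -> count=0 queue=[] holders={T1,T2,T3}
Step 6: signal(T1) -> count=1 queue=[] holders={T2,T3}
Step 7: signal(T3) -> count=2 queue=[] holders={T2}
Step 8: wait(T3) -> count=1 queue=[] holders={T2,T3}
Step 9: wait(T1) -> count=0 queue=[] holders={T1,T2,T3}
Step 10: wait(T4) -> count=0 queue=[T4] holders={T1,T2,T3}
Step 11: signal(T1) -> count=0 queue=[] holders={T2,T3,T4}
Step 12: signal(T2) -> count=1 queue=[] holders={T3,T4}
Step 13: signal(T4) -> count=2 queue=[] holders={T3}
Step 14: wait(T4) -> count=1 queue=[] holders={T3,T4}
Final holders: {T3,T4} -> 2 thread(s)

Answer: 2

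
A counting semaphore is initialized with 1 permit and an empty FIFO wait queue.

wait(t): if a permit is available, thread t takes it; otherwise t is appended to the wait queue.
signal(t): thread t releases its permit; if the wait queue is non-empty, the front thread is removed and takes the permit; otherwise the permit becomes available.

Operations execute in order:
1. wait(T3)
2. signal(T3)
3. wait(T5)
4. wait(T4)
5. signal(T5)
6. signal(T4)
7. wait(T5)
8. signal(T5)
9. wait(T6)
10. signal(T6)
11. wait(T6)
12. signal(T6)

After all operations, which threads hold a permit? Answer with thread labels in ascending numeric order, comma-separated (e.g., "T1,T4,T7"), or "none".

Step 1: wait(T3) -> count=0 queue=[] holders={T3}
Step 2: signal(T3) -> count=1 queue=[] holders={none}
Step 3: wait(T5) -> count=0 queue=[] holders={T5}
Step 4: wait(T4) -> count=0 queue=[T4] holders={T5}
Step 5: signal(T5) -> count=0 queue=[] holders={T4}
Step 6: signal(T4) -> count=1 queue=[] holders={none}
Step 7: wait(T5) -> count=0 queue=[] holders={T5}
Step 8: signal(T5) -> count=1 queue=[] holders={none}
Step 9: wait(T6) -> count=0 queue=[] holders={T6}
Step 10: signal(T6) -> count=1 queue=[] holders={none}
Step 11: wait(T6) -> count=0 queue=[] holders={T6}
Step 12: signal(T6) -> count=1 queue=[] holders={none}
Final holders: none

Answer: none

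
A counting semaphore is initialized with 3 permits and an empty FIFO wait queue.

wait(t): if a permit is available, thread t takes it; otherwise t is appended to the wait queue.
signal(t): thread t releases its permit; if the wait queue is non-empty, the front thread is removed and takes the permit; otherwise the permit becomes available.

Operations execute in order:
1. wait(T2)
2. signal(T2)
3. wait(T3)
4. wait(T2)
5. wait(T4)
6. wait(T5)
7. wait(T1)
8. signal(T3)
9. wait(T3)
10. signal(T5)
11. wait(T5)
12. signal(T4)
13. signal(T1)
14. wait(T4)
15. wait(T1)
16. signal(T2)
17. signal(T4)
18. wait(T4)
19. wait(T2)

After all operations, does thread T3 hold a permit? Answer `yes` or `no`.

Step 1: wait(T2) -> count=2 queue=[] holders={T2}
Step 2: signal(T2) -> count=3 queue=[] holders={none}
Step 3: wait(T3) -> count=2 queue=[] holders={T3}
Step 4: wait(T2) -> count=1 queue=[] holders={T2,T3}
Step 5: wait(T4) -> count=0 queue=[] holders={T2,T3,T4}
Step 6: wait(T5) -> count=0 queue=[T5] holders={T2,T3,T4}
Step 7: wait(T1) -> count=0 queue=[T5,T1] holders={T2,T3,T4}
Step 8: signal(T3) -> count=0 queue=[T1] holders={T2,T4,T5}
Step 9: wait(T3) -> count=0 queue=[T1,T3] holders={T2,T4,T5}
Step 10: signal(T5) -> count=0 queue=[T3] holders={T1,T2,T4}
Step 11: wait(T5) -> count=0 queue=[T3,T5] holders={T1,T2,T4}
Step 12: signal(T4) -> count=0 queue=[T5] holders={T1,T2,T3}
Step 13: signal(T1) -> count=0 queue=[] holders={T2,T3,T5}
Step 14: wait(T4) -> count=0 queue=[T4] holders={T2,T3,T5}
Step 15: wait(T1) -> count=0 queue=[T4,T1] holders={T2,T3,T5}
Step 16: signal(T2) -> count=0 queue=[T1] holders={T3,T4,T5}
Step 17: signal(T4) -> count=0 queue=[] holders={T1,T3,T5}
Step 18: wait(T4) -> count=0 queue=[T4] holders={T1,T3,T5}
Step 19: wait(T2) -> count=0 queue=[T4,T2] holders={T1,T3,T5}
Final holders: {T1,T3,T5} -> T3 in holders

Answer: yes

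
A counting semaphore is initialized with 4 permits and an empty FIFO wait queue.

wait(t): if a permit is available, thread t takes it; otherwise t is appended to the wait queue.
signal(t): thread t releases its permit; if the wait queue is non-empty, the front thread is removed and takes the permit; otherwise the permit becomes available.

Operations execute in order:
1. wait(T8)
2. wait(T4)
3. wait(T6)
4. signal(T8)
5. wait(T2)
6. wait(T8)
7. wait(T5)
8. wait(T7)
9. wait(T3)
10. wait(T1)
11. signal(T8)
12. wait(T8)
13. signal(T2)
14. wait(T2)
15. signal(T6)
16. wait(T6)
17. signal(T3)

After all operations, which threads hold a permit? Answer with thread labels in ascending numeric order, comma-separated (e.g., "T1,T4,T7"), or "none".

Answer: T1,T4,T5,T7

Derivation:
Step 1: wait(T8) -> count=3 queue=[] holders={T8}
Step 2: wait(T4) -> count=2 queue=[] holders={T4,T8}
Step 3: wait(T6) -> count=1 queue=[] holders={T4,T6,T8}
Step 4: signal(T8) -> count=2 queue=[] holders={T4,T6}
Step 5: wait(T2) -> count=1 queue=[] holders={T2,T4,T6}
Step 6: wait(T8) -> count=0 queue=[] holders={T2,T4,T6,T8}
Step 7: wait(T5) -> count=0 queue=[T5] holders={T2,T4,T6,T8}
Step 8: wait(T7) -> count=0 queue=[T5,T7] holders={T2,T4,T6,T8}
Step 9: wait(T3) -> count=0 queue=[T5,T7,T3] holders={T2,T4,T6,T8}
Step 10: wait(T1) -> count=0 queue=[T5,T7,T3,T1] holders={T2,T4,T6,T8}
Step 11: signal(T8) -> count=0 queue=[T7,T3,T1] holders={T2,T4,T5,T6}
Step 12: wait(T8) -> count=0 queue=[T7,T3,T1,T8] holders={T2,T4,T5,T6}
Step 13: signal(T2) -> count=0 queue=[T3,T1,T8] holders={T4,T5,T6,T7}
Step 14: wait(T2) -> count=0 queue=[T3,T1,T8,T2] holders={T4,T5,T6,T7}
Step 15: signal(T6) -> count=0 queue=[T1,T8,T2] holders={T3,T4,T5,T7}
Step 16: wait(T6) -> count=0 queue=[T1,T8,T2,T6] holders={T3,T4,T5,T7}
Step 17: signal(T3) -> count=0 queue=[T8,T2,T6] holders={T1,T4,T5,T7}
Final holders: T1,T4,T5,T7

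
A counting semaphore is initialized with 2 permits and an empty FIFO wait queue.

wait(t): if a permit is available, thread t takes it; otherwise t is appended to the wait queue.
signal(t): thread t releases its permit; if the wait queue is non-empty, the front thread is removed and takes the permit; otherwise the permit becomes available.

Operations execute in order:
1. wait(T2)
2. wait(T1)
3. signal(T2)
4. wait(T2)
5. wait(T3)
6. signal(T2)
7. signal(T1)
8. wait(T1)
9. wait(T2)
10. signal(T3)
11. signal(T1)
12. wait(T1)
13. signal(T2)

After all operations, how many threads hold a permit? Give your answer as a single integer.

Answer: 1

Derivation:
Step 1: wait(T2) -> count=1 queue=[] holders={T2}
Step 2: wait(T1) -> count=0 queue=[] holders={T1,T2}
Step 3: signal(T2) -> count=1 queue=[] holders={T1}
Step 4: wait(T2) -> count=0 queue=[] holders={T1,T2}
Step 5: wait(T3) -> count=0 queue=[T3] holders={T1,T2}
Step 6: signal(T2) -> count=0 queue=[] holders={T1,T3}
Step 7: signal(T1) -> count=1 queue=[] holders={T3}
Step 8: wait(T1) -> count=0 queue=[] holders={T1,T3}
Step 9: wait(T2) -> count=0 queue=[T2] holders={T1,T3}
Step 10: signal(T3) -> count=0 queue=[] holders={T1,T2}
Step 11: signal(T1) -> count=1 queue=[] holders={T2}
Step 12: wait(T1) -> count=0 queue=[] holders={T1,T2}
Step 13: signal(T2) -> count=1 queue=[] holders={T1}
Final holders: {T1} -> 1 thread(s)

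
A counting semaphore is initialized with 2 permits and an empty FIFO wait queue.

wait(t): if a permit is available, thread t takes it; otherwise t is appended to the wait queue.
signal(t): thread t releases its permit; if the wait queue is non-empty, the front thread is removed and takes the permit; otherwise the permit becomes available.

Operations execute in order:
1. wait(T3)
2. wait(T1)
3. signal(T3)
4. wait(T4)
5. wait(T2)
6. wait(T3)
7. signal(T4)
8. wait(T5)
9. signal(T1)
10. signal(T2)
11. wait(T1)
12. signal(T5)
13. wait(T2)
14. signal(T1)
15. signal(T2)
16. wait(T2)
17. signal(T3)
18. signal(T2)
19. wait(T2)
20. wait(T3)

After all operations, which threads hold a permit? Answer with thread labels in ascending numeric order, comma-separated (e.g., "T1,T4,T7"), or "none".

Step 1: wait(T3) -> count=1 queue=[] holders={T3}
Step 2: wait(T1) -> count=0 queue=[] holders={T1,T3}
Step 3: signal(T3) -> count=1 queue=[] holders={T1}
Step 4: wait(T4) -> count=0 queue=[] holders={T1,T4}
Step 5: wait(T2) -> count=0 queue=[T2] holders={T1,T4}
Step 6: wait(T3) -> count=0 queue=[T2,T3] holders={T1,T4}
Step 7: signal(T4) -> count=0 queue=[T3] holders={T1,T2}
Step 8: wait(T5) -> count=0 queue=[T3,T5] holders={T1,T2}
Step 9: signal(T1) -> count=0 queue=[T5] holders={T2,T3}
Step 10: signal(T2) -> count=0 queue=[] holders={T3,T5}
Step 11: wait(T1) -> count=0 queue=[T1] holders={T3,T5}
Step 12: signal(T5) -> count=0 queue=[] holders={T1,T3}
Step 13: wait(T2) -> count=0 queue=[T2] holders={T1,T3}
Step 14: signal(T1) -> count=0 queue=[] holders={T2,T3}
Step 15: signal(T2) -> count=1 queue=[] holders={T3}
Step 16: wait(T2) -> count=0 queue=[] holders={T2,T3}
Step 17: signal(T3) -> count=1 queue=[] holders={T2}
Step 18: signal(T2) -> count=2 queue=[] holders={none}
Step 19: wait(T2) -> count=1 queue=[] holders={T2}
Step 20: wait(T3) -> count=0 queue=[] holders={T2,T3}
Final holders: T2,T3

Answer: T2,T3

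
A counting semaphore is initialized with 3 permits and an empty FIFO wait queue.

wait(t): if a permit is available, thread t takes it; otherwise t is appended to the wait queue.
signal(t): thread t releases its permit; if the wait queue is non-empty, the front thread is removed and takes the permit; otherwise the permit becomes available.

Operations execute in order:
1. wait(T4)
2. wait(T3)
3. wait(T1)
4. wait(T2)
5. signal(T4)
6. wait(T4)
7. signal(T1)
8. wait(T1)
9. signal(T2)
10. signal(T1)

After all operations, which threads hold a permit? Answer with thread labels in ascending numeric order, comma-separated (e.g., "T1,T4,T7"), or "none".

Answer: T3,T4

Derivation:
Step 1: wait(T4) -> count=2 queue=[] holders={T4}
Step 2: wait(T3) -> count=1 queue=[] holders={T3,T4}
Step 3: wait(T1) -> count=0 queue=[] holders={T1,T3,T4}
Step 4: wait(T2) -> count=0 queue=[T2] holders={T1,T3,T4}
Step 5: signal(T4) -> count=0 queue=[] holders={T1,T2,T3}
Step 6: wait(T4) -> count=0 queue=[T4] holders={T1,T2,T3}
Step 7: signal(T1) -> count=0 queue=[] holders={T2,T3,T4}
Step 8: wait(T1) -> count=0 queue=[T1] holders={T2,T3,T4}
Step 9: signal(T2) -> count=0 queue=[] holders={T1,T3,T4}
Step 10: signal(T1) -> count=1 queue=[] holders={T3,T4}
Final holders: T3,T4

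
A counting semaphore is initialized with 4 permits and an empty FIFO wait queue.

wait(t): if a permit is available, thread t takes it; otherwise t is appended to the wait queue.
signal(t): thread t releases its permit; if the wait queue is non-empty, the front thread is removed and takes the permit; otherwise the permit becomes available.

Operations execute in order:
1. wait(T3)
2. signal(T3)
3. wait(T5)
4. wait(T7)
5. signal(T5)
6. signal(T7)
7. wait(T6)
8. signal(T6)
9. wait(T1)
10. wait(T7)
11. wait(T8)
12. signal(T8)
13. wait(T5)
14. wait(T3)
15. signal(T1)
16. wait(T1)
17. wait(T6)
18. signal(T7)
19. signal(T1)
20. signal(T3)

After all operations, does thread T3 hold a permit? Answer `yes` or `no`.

Step 1: wait(T3) -> count=3 queue=[] holders={T3}
Step 2: signal(T3) -> count=4 queue=[] holders={none}
Step 3: wait(T5) -> count=3 queue=[] holders={T5}
Step 4: wait(T7) -> count=2 queue=[] holders={T5,T7}
Step 5: signal(T5) -> count=3 queue=[] holders={T7}
Step 6: signal(T7) -> count=4 queue=[] holders={none}
Step 7: wait(T6) -> count=3 queue=[] holders={T6}
Step 8: signal(T6) -> count=4 queue=[] holders={none}
Step 9: wait(T1) -> count=3 queue=[] holders={T1}
Step 10: wait(T7) -> count=2 queue=[] holders={T1,T7}
Step 11: wait(T8) -> count=1 queue=[] holders={T1,T7,T8}
Step 12: signal(T8) -> count=2 queue=[] holders={T1,T7}
Step 13: wait(T5) -> count=1 queue=[] holders={T1,T5,T7}
Step 14: wait(T3) -> count=0 queue=[] holders={T1,T3,T5,T7}
Step 15: signal(T1) -> count=1 queue=[] holders={T3,T5,T7}
Step 16: wait(T1) -> count=0 queue=[] holders={T1,T3,T5,T7}
Step 17: wait(T6) -> count=0 queue=[T6] holders={T1,T3,T5,T7}
Step 18: signal(T7) -> count=0 queue=[] holders={T1,T3,T5,T6}
Step 19: signal(T1) -> count=1 queue=[] holders={T3,T5,T6}
Step 20: signal(T3) -> count=2 queue=[] holders={T5,T6}
Final holders: {T5,T6} -> T3 not in holders

Answer: no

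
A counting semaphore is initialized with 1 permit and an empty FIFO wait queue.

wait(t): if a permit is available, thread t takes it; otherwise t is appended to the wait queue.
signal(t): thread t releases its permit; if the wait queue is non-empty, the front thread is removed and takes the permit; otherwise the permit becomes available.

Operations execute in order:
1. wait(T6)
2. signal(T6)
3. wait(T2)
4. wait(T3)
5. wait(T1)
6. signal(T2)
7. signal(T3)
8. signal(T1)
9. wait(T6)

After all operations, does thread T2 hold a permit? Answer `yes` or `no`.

Answer: no

Derivation:
Step 1: wait(T6) -> count=0 queue=[] holders={T6}
Step 2: signal(T6) -> count=1 queue=[] holders={none}
Step 3: wait(T2) -> count=0 queue=[] holders={T2}
Step 4: wait(T3) -> count=0 queue=[T3] holders={T2}
Step 5: wait(T1) -> count=0 queue=[T3,T1] holders={T2}
Step 6: signal(T2) -> count=0 queue=[T1] holders={T3}
Step 7: signal(T3) -> count=0 queue=[] holders={T1}
Step 8: signal(T1) -> count=1 queue=[] holders={none}
Step 9: wait(T6) -> count=0 queue=[] holders={T6}
Final holders: {T6} -> T2 not in holders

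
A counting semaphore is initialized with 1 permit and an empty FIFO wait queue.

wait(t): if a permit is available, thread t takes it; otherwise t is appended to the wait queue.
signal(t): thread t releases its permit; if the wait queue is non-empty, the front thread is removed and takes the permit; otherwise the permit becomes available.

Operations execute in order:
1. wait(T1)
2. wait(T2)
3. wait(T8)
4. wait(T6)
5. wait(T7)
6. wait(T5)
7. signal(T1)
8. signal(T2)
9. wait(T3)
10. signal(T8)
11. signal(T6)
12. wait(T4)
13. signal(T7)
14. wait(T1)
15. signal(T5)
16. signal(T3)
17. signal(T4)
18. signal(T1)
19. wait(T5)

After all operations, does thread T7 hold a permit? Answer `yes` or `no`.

Answer: no

Derivation:
Step 1: wait(T1) -> count=0 queue=[] holders={T1}
Step 2: wait(T2) -> count=0 queue=[T2] holders={T1}
Step 3: wait(T8) -> count=0 queue=[T2,T8] holders={T1}
Step 4: wait(T6) -> count=0 queue=[T2,T8,T6] holders={T1}
Step 5: wait(T7) -> count=0 queue=[T2,T8,T6,T7] holders={T1}
Step 6: wait(T5) -> count=0 queue=[T2,T8,T6,T7,T5] holders={T1}
Step 7: signal(T1) -> count=0 queue=[T8,T6,T7,T5] holders={T2}
Step 8: signal(T2) -> count=0 queue=[T6,T7,T5] holders={T8}
Step 9: wait(T3) -> count=0 queue=[T6,T7,T5,T3] holders={T8}
Step 10: signal(T8) -> count=0 queue=[T7,T5,T3] holders={T6}
Step 11: signal(T6) -> count=0 queue=[T5,T3] holders={T7}
Step 12: wait(T4) -> count=0 queue=[T5,T3,T4] holders={T7}
Step 13: signal(T7) -> count=0 queue=[T3,T4] holders={T5}
Step 14: wait(T1) -> count=0 queue=[T3,T4,T1] holders={T5}
Step 15: signal(T5) -> count=0 queue=[T4,T1] holders={T3}
Step 16: signal(T3) -> count=0 queue=[T1] holders={T4}
Step 17: signal(T4) -> count=0 queue=[] holders={T1}
Step 18: signal(T1) -> count=1 queue=[] holders={none}
Step 19: wait(T5) -> count=0 queue=[] holders={T5}
Final holders: {T5} -> T7 not in holders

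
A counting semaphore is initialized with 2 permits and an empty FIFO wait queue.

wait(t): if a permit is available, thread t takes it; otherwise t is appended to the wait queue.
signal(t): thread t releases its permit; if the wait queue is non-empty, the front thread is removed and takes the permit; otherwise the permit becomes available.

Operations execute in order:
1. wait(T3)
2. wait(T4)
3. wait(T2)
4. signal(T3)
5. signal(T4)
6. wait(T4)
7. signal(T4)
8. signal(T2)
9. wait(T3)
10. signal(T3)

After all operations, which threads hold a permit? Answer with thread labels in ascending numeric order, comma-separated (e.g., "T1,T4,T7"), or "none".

Answer: none

Derivation:
Step 1: wait(T3) -> count=1 queue=[] holders={T3}
Step 2: wait(T4) -> count=0 queue=[] holders={T3,T4}
Step 3: wait(T2) -> count=0 queue=[T2] holders={T3,T4}
Step 4: signal(T3) -> count=0 queue=[] holders={T2,T4}
Step 5: signal(T4) -> count=1 queue=[] holders={T2}
Step 6: wait(T4) -> count=0 queue=[] holders={T2,T4}
Step 7: signal(T4) -> count=1 queue=[] holders={T2}
Step 8: signal(T2) -> count=2 queue=[] holders={none}
Step 9: wait(T3) -> count=1 queue=[] holders={T3}
Step 10: signal(T3) -> count=2 queue=[] holders={none}
Final holders: none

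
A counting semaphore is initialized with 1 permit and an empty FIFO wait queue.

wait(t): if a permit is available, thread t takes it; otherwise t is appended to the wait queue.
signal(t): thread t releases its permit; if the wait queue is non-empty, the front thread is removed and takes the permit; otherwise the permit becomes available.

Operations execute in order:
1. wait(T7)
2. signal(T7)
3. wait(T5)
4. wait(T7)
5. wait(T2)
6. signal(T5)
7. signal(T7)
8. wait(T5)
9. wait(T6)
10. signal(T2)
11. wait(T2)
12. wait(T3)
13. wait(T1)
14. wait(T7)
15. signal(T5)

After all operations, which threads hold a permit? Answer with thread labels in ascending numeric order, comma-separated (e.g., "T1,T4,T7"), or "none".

Answer: T6

Derivation:
Step 1: wait(T7) -> count=0 queue=[] holders={T7}
Step 2: signal(T7) -> count=1 queue=[] holders={none}
Step 3: wait(T5) -> count=0 queue=[] holders={T5}
Step 4: wait(T7) -> count=0 queue=[T7] holders={T5}
Step 5: wait(T2) -> count=0 queue=[T7,T2] holders={T5}
Step 6: signal(T5) -> count=0 queue=[T2] holders={T7}
Step 7: signal(T7) -> count=0 queue=[] holders={T2}
Step 8: wait(T5) -> count=0 queue=[T5] holders={T2}
Step 9: wait(T6) -> count=0 queue=[T5,T6] holders={T2}
Step 10: signal(T2) -> count=0 queue=[T6] holders={T5}
Step 11: wait(T2) -> count=0 queue=[T6,T2] holders={T5}
Step 12: wait(T3) -> count=0 queue=[T6,T2,T3] holders={T5}
Step 13: wait(T1) -> count=0 queue=[T6,T2,T3,T1] holders={T5}
Step 14: wait(T7) -> count=0 queue=[T6,T2,T3,T1,T7] holders={T5}
Step 15: signal(T5) -> count=0 queue=[T2,T3,T1,T7] holders={T6}
Final holders: T6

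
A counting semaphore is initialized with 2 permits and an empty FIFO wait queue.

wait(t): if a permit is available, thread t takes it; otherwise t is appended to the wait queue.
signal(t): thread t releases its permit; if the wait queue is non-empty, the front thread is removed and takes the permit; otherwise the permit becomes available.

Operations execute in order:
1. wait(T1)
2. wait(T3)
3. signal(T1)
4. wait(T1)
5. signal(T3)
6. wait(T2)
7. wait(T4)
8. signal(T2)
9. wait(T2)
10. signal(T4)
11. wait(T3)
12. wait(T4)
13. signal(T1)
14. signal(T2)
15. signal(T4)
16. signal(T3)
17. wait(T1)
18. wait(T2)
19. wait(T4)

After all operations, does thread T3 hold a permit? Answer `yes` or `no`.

Step 1: wait(T1) -> count=1 queue=[] holders={T1}
Step 2: wait(T3) -> count=0 queue=[] holders={T1,T3}
Step 3: signal(T1) -> count=1 queue=[] holders={T3}
Step 4: wait(T1) -> count=0 queue=[] holders={T1,T3}
Step 5: signal(T3) -> count=1 queue=[] holders={T1}
Step 6: wait(T2) -> count=0 queue=[] holders={T1,T2}
Step 7: wait(T4) -> count=0 queue=[T4] holders={T1,T2}
Step 8: signal(T2) -> count=0 queue=[] holders={T1,T4}
Step 9: wait(T2) -> count=0 queue=[T2] holders={T1,T4}
Step 10: signal(T4) -> count=0 queue=[] holders={T1,T2}
Step 11: wait(T3) -> count=0 queue=[T3] holders={T1,T2}
Step 12: wait(T4) -> count=0 queue=[T3,T4] holders={T1,T2}
Step 13: signal(T1) -> count=0 queue=[T4] holders={T2,T3}
Step 14: signal(T2) -> count=0 queue=[] holders={T3,T4}
Step 15: signal(T4) -> count=1 queue=[] holders={T3}
Step 16: signal(T3) -> count=2 queue=[] holders={none}
Step 17: wait(T1) -> count=1 queue=[] holders={T1}
Step 18: wait(T2) -> count=0 queue=[] holders={T1,T2}
Step 19: wait(T4) -> count=0 queue=[T4] holders={T1,T2}
Final holders: {T1,T2} -> T3 not in holders

Answer: no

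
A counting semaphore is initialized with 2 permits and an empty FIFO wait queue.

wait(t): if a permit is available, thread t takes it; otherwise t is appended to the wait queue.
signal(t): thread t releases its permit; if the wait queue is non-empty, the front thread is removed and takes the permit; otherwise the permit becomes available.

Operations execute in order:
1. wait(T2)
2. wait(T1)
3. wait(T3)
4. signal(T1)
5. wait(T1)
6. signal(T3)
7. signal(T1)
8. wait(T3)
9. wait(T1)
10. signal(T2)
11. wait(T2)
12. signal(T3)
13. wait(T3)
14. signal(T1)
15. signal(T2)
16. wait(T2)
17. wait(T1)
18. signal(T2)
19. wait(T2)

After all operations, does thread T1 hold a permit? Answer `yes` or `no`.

Answer: yes

Derivation:
Step 1: wait(T2) -> count=1 queue=[] holders={T2}
Step 2: wait(T1) -> count=0 queue=[] holders={T1,T2}
Step 3: wait(T3) -> count=0 queue=[T3] holders={T1,T2}
Step 4: signal(T1) -> count=0 queue=[] holders={T2,T3}
Step 5: wait(T1) -> count=0 queue=[T1] holders={T2,T3}
Step 6: signal(T3) -> count=0 queue=[] holders={T1,T2}
Step 7: signal(T1) -> count=1 queue=[] holders={T2}
Step 8: wait(T3) -> count=0 queue=[] holders={T2,T3}
Step 9: wait(T1) -> count=0 queue=[T1] holders={T2,T3}
Step 10: signal(T2) -> count=0 queue=[] holders={T1,T3}
Step 11: wait(T2) -> count=0 queue=[T2] holders={T1,T3}
Step 12: signal(T3) -> count=0 queue=[] holders={T1,T2}
Step 13: wait(T3) -> count=0 queue=[T3] holders={T1,T2}
Step 14: signal(T1) -> count=0 queue=[] holders={T2,T3}
Step 15: signal(T2) -> count=1 queue=[] holders={T3}
Step 16: wait(T2) -> count=0 queue=[] holders={T2,T3}
Step 17: wait(T1) -> count=0 queue=[T1] holders={T2,T3}
Step 18: signal(T2) -> count=0 queue=[] holders={T1,T3}
Step 19: wait(T2) -> count=0 queue=[T2] holders={T1,T3}
Final holders: {T1,T3} -> T1 in holders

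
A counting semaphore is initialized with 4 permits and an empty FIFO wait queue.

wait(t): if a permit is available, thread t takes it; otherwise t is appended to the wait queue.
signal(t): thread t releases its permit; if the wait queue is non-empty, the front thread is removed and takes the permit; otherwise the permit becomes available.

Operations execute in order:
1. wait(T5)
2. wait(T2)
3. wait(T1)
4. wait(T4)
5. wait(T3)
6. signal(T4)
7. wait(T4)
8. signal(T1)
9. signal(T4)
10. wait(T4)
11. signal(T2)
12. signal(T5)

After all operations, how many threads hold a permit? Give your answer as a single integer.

Step 1: wait(T5) -> count=3 queue=[] holders={T5}
Step 2: wait(T2) -> count=2 queue=[] holders={T2,T5}
Step 3: wait(T1) -> count=1 queue=[] holders={T1,T2,T5}
Step 4: wait(T4) -> count=0 queue=[] holders={T1,T2,T4,T5}
Step 5: wait(T3) -> count=0 queue=[T3] holders={T1,T2,T4,T5}
Step 6: signal(T4) -> count=0 queue=[] holders={T1,T2,T3,T5}
Step 7: wait(T4) -> count=0 queue=[T4] holders={T1,T2,T3,T5}
Step 8: signal(T1) -> count=0 queue=[] holders={T2,T3,T4,T5}
Step 9: signal(T4) -> count=1 queue=[] holders={T2,T3,T5}
Step 10: wait(T4) -> count=0 queue=[] holders={T2,T3,T4,T5}
Step 11: signal(T2) -> count=1 queue=[] holders={T3,T4,T5}
Step 12: signal(T5) -> count=2 queue=[] holders={T3,T4}
Final holders: {T3,T4} -> 2 thread(s)

Answer: 2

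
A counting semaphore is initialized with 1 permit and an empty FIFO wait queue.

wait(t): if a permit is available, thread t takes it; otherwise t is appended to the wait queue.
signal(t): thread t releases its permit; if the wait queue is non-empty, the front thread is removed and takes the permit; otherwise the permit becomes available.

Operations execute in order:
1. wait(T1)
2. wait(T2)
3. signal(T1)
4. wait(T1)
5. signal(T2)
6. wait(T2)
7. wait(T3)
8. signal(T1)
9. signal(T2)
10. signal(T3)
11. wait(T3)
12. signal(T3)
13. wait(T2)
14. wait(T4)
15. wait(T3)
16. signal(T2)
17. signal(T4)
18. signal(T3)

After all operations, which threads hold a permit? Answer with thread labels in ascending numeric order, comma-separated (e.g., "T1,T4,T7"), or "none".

Step 1: wait(T1) -> count=0 queue=[] holders={T1}
Step 2: wait(T2) -> count=0 queue=[T2] holders={T1}
Step 3: signal(T1) -> count=0 queue=[] holders={T2}
Step 4: wait(T1) -> count=0 queue=[T1] holders={T2}
Step 5: signal(T2) -> count=0 queue=[] holders={T1}
Step 6: wait(T2) -> count=0 queue=[T2] holders={T1}
Step 7: wait(T3) -> count=0 queue=[T2,T3] holders={T1}
Step 8: signal(T1) -> count=0 queue=[T3] holders={T2}
Step 9: signal(T2) -> count=0 queue=[] holders={T3}
Step 10: signal(T3) -> count=1 queue=[] holders={none}
Step 11: wait(T3) -> count=0 queue=[] holders={T3}
Step 12: signal(T3) -> count=1 queue=[] holders={none}
Step 13: wait(T2) -> count=0 queue=[] holders={T2}
Step 14: wait(T4) -> count=0 queue=[T4] holders={T2}
Step 15: wait(T3) -> count=0 queue=[T4,T3] holders={T2}
Step 16: signal(T2) -> count=0 queue=[T3] holders={T4}
Step 17: signal(T4) -> count=0 queue=[] holders={T3}
Step 18: signal(T3) -> count=1 queue=[] holders={none}
Final holders: none

Answer: none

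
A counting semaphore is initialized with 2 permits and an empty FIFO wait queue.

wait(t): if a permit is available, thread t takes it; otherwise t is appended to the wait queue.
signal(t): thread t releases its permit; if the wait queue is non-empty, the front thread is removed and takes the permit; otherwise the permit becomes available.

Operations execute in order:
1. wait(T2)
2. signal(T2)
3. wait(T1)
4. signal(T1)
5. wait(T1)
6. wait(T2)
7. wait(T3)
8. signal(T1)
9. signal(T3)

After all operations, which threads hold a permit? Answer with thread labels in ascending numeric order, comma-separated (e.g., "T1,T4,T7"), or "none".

Step 1: wait(T2) -> count=1 queue=[] holders={T2}
Step 2: signal(T2) -> count=2 queue=[] holders={none}
Step 3: wait(T1) -> count=1 queue=[] holders={T1}
Step 4: signal(T1) -> count=2 queue=[] holders={none}
Step 5: wait(T1) -> count=1 queue=[] holders={T1}
Step 6: wait(T2) -> count=0 queue=[] holders={T1,T2}
Step 7: wait(T3) -> count=0 queue=[T3] holders={T1,T2}
Step 8: signal(T1) -> count=0 queue=[] holders={T2,T3}
Step 9: signal(T3) -> count=1 queue=[] holders={T2}
Final holders: T2

Answer: T2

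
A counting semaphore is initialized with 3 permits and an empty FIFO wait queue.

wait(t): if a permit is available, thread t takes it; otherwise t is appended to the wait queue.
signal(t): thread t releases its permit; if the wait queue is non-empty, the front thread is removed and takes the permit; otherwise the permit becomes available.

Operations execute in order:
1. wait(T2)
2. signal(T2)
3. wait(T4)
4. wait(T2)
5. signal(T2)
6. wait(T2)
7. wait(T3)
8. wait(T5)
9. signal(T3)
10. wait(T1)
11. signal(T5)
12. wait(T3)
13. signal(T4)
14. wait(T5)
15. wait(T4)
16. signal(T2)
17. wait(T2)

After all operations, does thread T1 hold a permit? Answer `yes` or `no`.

Step 1: wait(T2) -> count=2 queue=[] holders={T2}
Step 2: signal(T2) -> count=3 queue=[] holders={none}
Step 3: wait(T4) -> count=2 queue=[] holders={T4}
Step 4: wait(T2) -> count=1 queue=[] holders={T2,T4}
Step 5: signal(T2) -> count=2 queue=[] holders={T4}
Step 6: wait(T2) -> count=1 queue=[] holders={T2,T4}
Step 7: wait(T3) -> count=0 queue=[] holders={T2,T3,T4}
Step 8: wait(T5) -> count=0 queue=[T5] holders={T2,T3,T4}
Step 9: signal(T3) -> count=0 queue=[] holders={T2,T4,T5}
Step 10: wait(T1) -> count=0 queue=[T1] holders={T2,T4,T5}
Step 11: signal(T5) -> count=0 queue=[] holders={T1,T2,T4}
Step 12: wait(T3) -> count=0 queue=[T3] holders={T1,T2,T4}
Step 13: signal(T4) -> count=0 queue=[] holders={T1,T2,T3}
Step 14: wait(T5) -> count=0 queue=[T5] holders={T1,T2,T3}
Step 15: wait(T4) -> count=0 queue=[T5,T4] holders={T1,T2,T3}
Step 16: signal(T2) -> count=0 queue=[T4] holders={T1,T3,T5}
Step 17: wait(T2) -> count=0 queue=[T4,T2] holders={T1,T3,T5}
Final holders: {T1,T3,T5} -> T1 in holders

Answer: yes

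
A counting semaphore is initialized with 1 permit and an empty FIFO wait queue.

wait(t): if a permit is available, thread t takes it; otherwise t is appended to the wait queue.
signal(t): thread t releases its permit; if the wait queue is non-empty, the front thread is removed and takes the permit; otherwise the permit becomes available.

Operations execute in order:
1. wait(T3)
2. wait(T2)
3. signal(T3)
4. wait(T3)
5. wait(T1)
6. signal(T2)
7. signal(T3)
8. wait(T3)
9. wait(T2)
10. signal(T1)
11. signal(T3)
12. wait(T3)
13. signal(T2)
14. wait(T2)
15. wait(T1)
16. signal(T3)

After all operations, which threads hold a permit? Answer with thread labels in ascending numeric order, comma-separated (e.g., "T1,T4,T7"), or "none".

Step 1: wait(T3) -> count=0 queue=[] holders={T3}
Step 2: wait(T2) -> count=0 queue=[T2] holders={T3}
Step 3: signal(T3) -> count=0 queue=[] holders={T2}
Step 4: wait(T3) -> count=0 queue=[T3] holders={T2}
Step 5: wait(T1) -> count=0 queue=[T3,T1] holders={T2}
Step 6: signal(T2) -> count=0 queue=[T1] holders={T3}
Step 7: signal(T3) -> count=0 queue=[] holders={T1}
Step 8: wait(T3) -> count=0 queue=[T3] holders={T1}
Step 9: wait(T2) -> count=0 queue=[T3,T2] holders={T1}
Step 10: signal(T1) -> count=0 queue=[T2] holders={T3}
Step 11: signal(T3) -> count=0 queue=[] holders={T2}
Step 12: wait(T3) -> count=0 queue=[T3] holders={T2}
Step 13: signal(T2) -> count=0 queue=[] holders={T3}
Step 14: wait(T2) -> count=0 queue=[T2] holders={T3}
Step 15: wait(T1) -> count=0 queue=[T2,T1] holders={T3}
Step 16: signal(T3) -> count=0 queue=[T1] holders={T2}
Final holders: T2

Answer: T2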